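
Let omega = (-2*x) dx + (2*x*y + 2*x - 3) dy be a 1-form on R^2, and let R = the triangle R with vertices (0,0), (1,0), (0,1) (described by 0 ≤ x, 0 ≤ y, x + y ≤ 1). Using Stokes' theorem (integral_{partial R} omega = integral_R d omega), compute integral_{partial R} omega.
integral_(partial R) omega = 4/3

Stokes: integral_partial_R omega = integral_R d omega with d omega = (∂Q/∂x - ∂P/∂y) dx ∧ dy.
  ∂Q/∂x = 2*y + 2
  ∂P/∂y = 0
  integrand = ∂Q/∂x - ∂P/∂y = 2*y + 2.
Integrating over R: integral_0^1 integral_0^{1-x} (2*y + 2) dy dx = 4/3.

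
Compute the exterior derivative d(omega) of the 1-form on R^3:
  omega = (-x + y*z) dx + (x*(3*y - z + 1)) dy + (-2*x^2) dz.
d(omega) = (3*y - 2*z + 1) dx ∧ dy + (-4*x - y) dx ∧ dz + (x) dy ∧ dz

For a 1-form omega = sum_i f_i dx_i, the exterior derivative is
  d(omega) = sum_{i < j} (∂f_j/∂x_i - ∂f_i/∂x_j) dx_i ∧ dx_j.
  coefficient of dx ∧ dy: ∂f_2/∂x - ∂f_1/∂y = ∂(x*(3*y - z + 1))/∂x - ∂(-x + y*z)/∂y = 3*y - 2*z + 1
  coefficient of dx ∧ dz: ∂f_3/∂x - ∂f_1/∂z = ∂(-2*x^2)/∂x - ∂(-x + y*z)/∂z = -4*x - y
  coefficient of dy ∧ dz: ∂f_3/∂y - ∂f_2/∂z = ∂(-2*x^2)/∂y - ∂(x*(3*y - z + 1))/∂z = x
Assembling: d(omega) = (3*y - 2*z + 1) dx ∧ dy + (-4*x - y) dx ∧ dz + (x) dy ∧ dz.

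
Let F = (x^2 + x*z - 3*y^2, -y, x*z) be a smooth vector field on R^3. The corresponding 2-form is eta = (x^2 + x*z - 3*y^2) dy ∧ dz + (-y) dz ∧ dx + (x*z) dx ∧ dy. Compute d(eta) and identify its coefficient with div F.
d(eta) = (3*x + z - 1) dx ∧ dy ∧ dz; div F = 3*x + z - 1

For a 2-form in R^3 of the form above, applying d gives a 3-form with coefficient ∂P/∂x + ∂Q/∂y + ∂R/∂z:
  ∂P/∂x = 2*x + z
  ∂Q/∂y = -1
  ∂R/∂z = x
Sum = 3*x + z - 1, which is exactly div F.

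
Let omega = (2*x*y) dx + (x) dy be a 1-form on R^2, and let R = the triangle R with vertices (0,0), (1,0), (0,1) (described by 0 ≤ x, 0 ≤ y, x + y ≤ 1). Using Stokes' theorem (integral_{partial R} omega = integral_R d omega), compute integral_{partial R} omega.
integral_(partial R) omega = 1/6

Stokes: integral_partial_R omega = integral_R d omega with d omega = (∂Q/∂x - ∂P/∂y) dx ∧ dy.
  ∂Q/∂x = 1
  ∂P/∂y = 2*x
  integrand = ∂Q/∂x - ∂P/∂y = 1 - 2*x.
Integrating over R: integral_0^1 integral_0^{1-x} (1 - 2*x) dy dx = 1/6.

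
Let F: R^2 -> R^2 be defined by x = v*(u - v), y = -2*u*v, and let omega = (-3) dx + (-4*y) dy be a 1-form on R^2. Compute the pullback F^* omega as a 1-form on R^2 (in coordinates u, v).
F^* omega = (v*(-16*u*v - 3)) du + (-16*u^2*v - 3*u + 6*v) dv

Using F^*(f dg) = (f ∘ F) d(g ∘ F), substitute each coordinate x_i by F_i(u, v) in f_i, and replace dx_i by d F_i = (∂F_i/∂u) du + (∂F_i/∂v) dv.
  For the x component: f_1(F) = -3; d F_1 = (v) du + (u - 2*v) dv
  For the y component: f_2(F) = 8*u*v; d F_2 = (-2*v) du + (-2*u) dv
Combining and collecting du, dv coefficients:
  coeff of du: v*(-16*u*v - 3)
  coeff of dv: -16*u^2*v - 3*u + 6*v
F^* omega = (v*(-16*u*v - 3)) du + (-16*u^2*v - 3*u + 6*v) dv.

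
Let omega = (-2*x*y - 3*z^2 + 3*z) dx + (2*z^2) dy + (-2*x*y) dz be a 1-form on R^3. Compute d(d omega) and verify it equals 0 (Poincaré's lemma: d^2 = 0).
d(d omega) = 0

Step 1: d omega = sum_{i<j} (∂f_j/∂x_i - ∂f_i/∂x_j) dx_i ∧ dx_j:
  coeff of dx ∧ dy: 2*x
  coeff of dx ∧ dz: -2*y + 6*z - 3
  coeff of dy ∧ dz: -2*x - 4*z
Step 2: Apply d again to each 2-form coefficient. The only possible 3-form in R^3 is dx ∧ dy ∧ dz, with coefficient
  ∂(coeff of dy∧dz)/∂x - ∂(coeff of dx∧dz)/∂y + ∂(coeff of dx∧dy)/∂z
  = ∂/∂x (-2*x - 4*z) - ∂/∂y (-2*y + 6*z - 3) + ∂/∂z (2*x).
Each of these terms simplifies to sums of mixed partials that cancel in pairs. The result is 0 (by equality of mixed partials for smooth functions — Schwarz / Clairaut).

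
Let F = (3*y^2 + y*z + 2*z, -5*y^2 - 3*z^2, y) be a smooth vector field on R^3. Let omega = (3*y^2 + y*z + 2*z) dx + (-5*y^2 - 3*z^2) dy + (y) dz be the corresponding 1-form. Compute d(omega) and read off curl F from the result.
d(omega) = (6*z + 1) dy ∧ dz + (y + 2) dz ∧ dx + (-6*y - z) dx ∧ dy; curl F = (6*z + 1, y + 2, -6*y - z)

d omega = sum_{i<j} (∂f_j/∂x_i - ∂f_i/∂x_j) dx_i ∧ dx_j. Under the identification (dy ∧ dz, dz ∧ dx, dx ∧ dy) ↔ (e_x, e_y, e_z), the coefficients are exactly the components of curl F. Compute:
  ∂R/∂y - ∂Q/∂z = (1) - (-6*z) = 6*z + 1
  ∂P/∂z - ∂R/∂x = (y + 2) - (0) = y + 2
  ∂Q/∂x - ∂P/∂y = (0) - (6*y + z) = -6*y - z.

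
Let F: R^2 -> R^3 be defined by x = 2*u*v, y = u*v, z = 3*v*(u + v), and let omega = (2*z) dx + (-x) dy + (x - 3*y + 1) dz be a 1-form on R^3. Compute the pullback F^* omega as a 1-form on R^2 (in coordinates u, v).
F^* omega = (v*(7*u*v + 12*v^2 + 3)) du + (7*u^2*v + 6*u*v^2 + 3*u + 6*v) dv

Using F^*(f dg) = (f ∘ F) d(g ∘ F), substitute each coordinate x_i by F_i(u, v) in f_i, and replace dx_i by d F_i = (∂F_i/∂u) du + (∂F_i/∂v) dv.
  For the x component: f_1(F) = 6*v*(u + v); d F_1 = (2*v) du + (2*u) dv
  For the y component: f_2(F) = -2*u*v; d F_2 = (v) du + (u) dv
  For the z component: f_3(F) = -u*v + 1; d F_3 = (3*v) du + (3*u + 6*v) dv
Combining and collecting du, dv coefficients:
  coeff of du: v*(7*u*v + 12*v^2 + 3)
  coeff of dv: 7*u^2*v + 6*u*v^2 + 3*u + 6*v
F^* omega = (v*(7*u*v + 12*v^2 + 3)) du + (7*u^2*v + 6*u*v^2 + 3*u + 6*v) dv.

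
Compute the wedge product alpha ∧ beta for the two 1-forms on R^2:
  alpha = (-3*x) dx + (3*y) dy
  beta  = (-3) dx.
alpha ∧ beta = (9*y) dx ∧ dy

Distribute the wedge, using dx_i ∧ dx_j = -dx_j ∧ dx_i and dx_i ∧ dx_i = 0. For each pair (i, j) with i < j, the coefficient of dx_i ∧ dx_j in alpha ∧ beta is (alpha_i * beta_j - alpha_j * beta_i). Collecting: alpha ∧ beta = (9*y) dx ∧ dy.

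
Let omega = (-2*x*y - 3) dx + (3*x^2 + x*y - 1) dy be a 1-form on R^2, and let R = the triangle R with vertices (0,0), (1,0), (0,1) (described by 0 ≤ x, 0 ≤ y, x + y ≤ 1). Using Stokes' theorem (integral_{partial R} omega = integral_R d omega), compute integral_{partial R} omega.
integral_(partial R) omega = 3/2

Stokes: integral_partial_R omega = integral_R d omega with d omega = (∂Q/∂x - ∂P/∂y) dx ∧ dy.
  ∂Q/∂x = 6*x + y
  ∂P/∂y = -2*x
  integrand = ∂Q/∂x - ∂P/∂y = 8*x + y.
Integrating over R: integral_0^1 integral_0^{1-x} (8*x + y) dy dx = 3/2.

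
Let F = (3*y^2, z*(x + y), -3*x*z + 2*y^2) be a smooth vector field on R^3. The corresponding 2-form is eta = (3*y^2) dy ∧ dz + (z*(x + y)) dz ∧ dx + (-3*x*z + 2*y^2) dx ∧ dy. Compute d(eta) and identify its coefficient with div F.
d(eta) = (-3*x + z) dx ∧ dy ∧ dz; div F = -3*x + z

For a 2-form in R^3 of the form above, applying d gives a 3-form with coefficient ∂P/∂x + ∂Q/∂y + ∂R/∂z:
  ∂P/∂x = 0
  ∂Q/∂y = z
  ∂R/∂z = -3*x
Sum = -3*x + z, which is exactly div F.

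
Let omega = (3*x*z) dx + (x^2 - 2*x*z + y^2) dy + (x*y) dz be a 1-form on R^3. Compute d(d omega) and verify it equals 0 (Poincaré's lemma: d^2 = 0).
d(d omega) = 0

Step 1: d omega = sum_{i<j} (∂f_j/∂x_i - ∂f_i/∂x_j) dx_i ∧ dx_j:
  coeff of dx ∧ dy: 2*x - 2*z
  coeff of dx ∧ dz: -3*x + y
  coeff of dy ∧ dz: 3*x
Step 2: Apply d again to each 2-form coefficient. The only possible 3-form in R^3 is dx ∧ dy ∧ dz, with coefficient
  ∂(coeff of dy∧dz)/∂x - ∂(coeff of dx∧dz)/∂y + ∂(coeff of dx∧dy)/∂z
  = ∂/∂x (3*x) - ∂/∂y (-3*x + y) + ∂/∂z (2*x - 2*z).
Each of these terms simplifies to sums of mixed partials that cancel in pairs. The result is 0 (by equality of mixed partials for smooth functions — Schwarz / Clairaut).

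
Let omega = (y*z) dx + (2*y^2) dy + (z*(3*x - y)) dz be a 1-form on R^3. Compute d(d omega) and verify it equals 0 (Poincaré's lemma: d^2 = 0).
d(d omega) = 0

Step 1: d omega = sum_{i<j} (∂f_j/∂x_i - ∂f_i/∂x_j) dx_i ∧ dx_j:
  coeff of dx ∧ dy: -z
  coeff of dx ∧ dz: -y + 3*z
  coeff of dy ∧ dz: -z
Step 2: Apply d again to each 2-form coefficient. The only possible 3-form in R^3 is dx ∧ dy ∧ dz, with coefficient
  ∂(coeff of dy∧dz)/∂x - ∂(coeff of dx∧dz)/∂y + ∂(coeff of dx∧dy)/∂z
  = ∂/∂x (-z) - ∂/∂y (-y + 3*z) + ∂/∂z (-z).
Each of these terms simplifies to sums of mixed partials that cancel in pairs. The result is 0 (by equality of mixed partials for smooth functions — Schwarz / Clairaut).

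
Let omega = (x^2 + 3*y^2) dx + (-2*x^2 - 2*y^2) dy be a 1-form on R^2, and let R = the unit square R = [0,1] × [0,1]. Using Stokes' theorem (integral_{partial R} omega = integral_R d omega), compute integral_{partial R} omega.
integral_(partial R) omega = -5

Stokes: integral_partial_R omega = integral_R d omega with d omega = (∂Q/∂x - ∂P/∂y) dx ∧ dy.
  ∂Q/∂x = -4*x
  ∂P/∂y = 6*y
  integrand = ∂Q/∂x - ∂P/∂y = -4*x - 6*y.
Integrating over R: integral_0^1 integral_0^1 (-4*x - 6*y) dx dy = -5.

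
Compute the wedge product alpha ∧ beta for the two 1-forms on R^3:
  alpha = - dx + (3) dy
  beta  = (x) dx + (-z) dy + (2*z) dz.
alpha ∧ beta = (-3*x + z) dx ∧ dy + (-2*z) dx ∧ dz + (6*z) dy ∧ dz

Distribute the wedge, using dx_i ∧ dx_j = -dx_j ∧ dx_i and dx_i ∧ dx_i = 0. For each pair (i, j) with i < j, the coefficient of dx_i ∧ dx_j in alpha ∧ beta is (alpha_i * beta_j - alpha_j * beta_i). Collecting: alpha ∧ beta = (-3*x + z) dx ∧ dy + (-2*z) dx ∧ dz + (6*z) dy ∧ dz.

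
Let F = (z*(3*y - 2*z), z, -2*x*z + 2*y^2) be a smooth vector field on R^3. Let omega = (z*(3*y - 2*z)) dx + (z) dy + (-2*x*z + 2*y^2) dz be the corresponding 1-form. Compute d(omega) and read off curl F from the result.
d(omega) = (4*y - 1) dy ∧ dz + (3*y - 2*z) dz ∧ dx + (-3*z) dx ∧ dy; curl F = (4*y - 1, 3*y - 2*z, -3*z)

d omega = sum_{i<j} (∂f_j/∂x_i - ∂f_i/∂x_j) dx_i ∧ dx_j. Under the identification (dy ∧ dz, dz ∧ dx, dx ∧ dy) ↔ (e_x, e_y, e_z), the coefficients are exactly the components of curl F. Compute:
  ∂R/∂y - ∂Q/∂z = (4*y) - (1) = 4*y - 1
  ∂P/∂z - ∂R/∂x = (3*y - 4*z) - (-2*z) = 3*y - 2*z
  ∂Q/∂x - ∂P/∂y = (0) - (3*z) = -3*z.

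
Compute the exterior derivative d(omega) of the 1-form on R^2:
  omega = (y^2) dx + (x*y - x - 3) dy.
d(omega) = (-y - 1) dx ∧ dy

For a 1-form omega = sum_i f_i dx_i, the exterior derivative is
  d(omega) = sum_{i < j} (∂f_j/∂x_i - ∂f_i/∂x_j) dx_i ∧ dx_j.
  coefficient of dx ∧ dy: ∂f_2/∂x - ∂f_1/∂y = ∂(x*y - x - 3)/∂x - ∂(y^2)/∂y = -y - 1
Assembling: d(omega) = (-y - 1) dx ∧ dy.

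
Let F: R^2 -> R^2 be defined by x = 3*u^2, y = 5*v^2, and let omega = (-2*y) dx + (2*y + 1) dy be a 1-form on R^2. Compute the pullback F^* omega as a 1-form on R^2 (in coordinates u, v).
F^* omega = (-60*u*v^2) du + (100*v^3 + 10*v) dv

Using F^*(f dg) = (f ∘ F) d(g ∘ F), substitute each coordinate x_i by F_i(u, v) in f_i, and replace dx_i by d F_i = (∂F_i/∂u) du + (∂F_i/∂v) dv.
  For the x component: f_1(F) = -10*v^2; d F_1 = (6*u) du + (0) dv
  For the y component: f_2(F) = 10*v^2 + 1; d F_2 = (0) du + (10*v) dv
Combining and collecting du, dv coefficients:
  coeff of du: -60*u*v^2
  coeff of dv: 100*v^3 + 10*v
F^* omega = (-60*u*v^2) du + (100*v^3 + 10*v) dv.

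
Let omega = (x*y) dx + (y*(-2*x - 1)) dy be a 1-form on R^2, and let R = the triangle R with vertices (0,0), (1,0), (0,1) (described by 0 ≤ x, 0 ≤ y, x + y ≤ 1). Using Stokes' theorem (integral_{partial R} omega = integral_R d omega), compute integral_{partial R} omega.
integral_(partial R) omega = -1/2

Stokes: integral_partial_R omega = integral_R d omega with d omega = (∂Q/∂x - ∂P/∂y) dx ∧ dy.
  ∂Q/∂x = -2*y
  ∂P/∂y = x
  integrand = ∂Q/∂x - ∂P/∂y = -x - 2*y.
Integrating over R: integral_0^1 integral_0^{1-x} (-x - 2*y) dy dx = -1/2.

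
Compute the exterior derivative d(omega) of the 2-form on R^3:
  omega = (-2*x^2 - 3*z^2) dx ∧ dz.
d(omega) = 0

For a 2-form omega = sum_{i<j} g_{ij} dx_i ∧ dx_j, the exterior derivative is
  d(omega) = sum_{i<j} d(g_{ij}) ∧ dx_i ∧ dx_j = sum_{i<j, k} (∂g_{ij}/∂x_k) dx_k ∧ dx_i ∧ dx_j.
Expand each term, using dx_k ∧ dx_i ∧ dx_j = sgn(permutation) dx_{(a)} ∧ dx_{(b)} ∧ dx_{(c)} with (a < b < c) sorted:

Collecting like 3-forms: d(omega) = 0.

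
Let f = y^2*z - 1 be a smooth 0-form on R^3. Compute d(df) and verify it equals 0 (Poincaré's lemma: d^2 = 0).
d(df) = 0

Step 1: df = sum_i (∂f/∂x_i) dx_i = (0) dx + (2*y*z) dy + (y^2) dz.
Step 2: Apply d again. Using the 1-form formula, the coefficient of dx ∧ dy in d(df) is ∂^2 f/∂x ∂y - ∂^2 f/∂y ∂x = (0) - (0) = 0 (equality of mixed partials for smooth f).
Similarly for dx ∧ dz and dy ∧ dz — all coefficients vanish. So d(df) = 0.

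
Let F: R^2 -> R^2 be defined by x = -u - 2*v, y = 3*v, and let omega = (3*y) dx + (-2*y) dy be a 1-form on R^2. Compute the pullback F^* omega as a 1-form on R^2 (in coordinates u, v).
F^* omega = (-9*v) du + (-36*v) dv

Using F^*(f dg) = (f ∘ F) d(g ∘ F), substitute each coordinate x_i by F_i(u, v) in f_i, and replace dx_i by d F_i = (∂F_i/∂u) du + (∂F_i/∂v) dv.
  For the x component: f_1(F) = 9*v; d F_1 = (-1) du + (-2) dv
  For the y component: f_2(F) = -6*v; d F_2 = (0) du + (3) dv
Combining and collecting du, dv coefficients:
  coeff of du: -9*v
  coeff of dv: -36*v
F^* omega = (-9*v) du + (-36*v) dv.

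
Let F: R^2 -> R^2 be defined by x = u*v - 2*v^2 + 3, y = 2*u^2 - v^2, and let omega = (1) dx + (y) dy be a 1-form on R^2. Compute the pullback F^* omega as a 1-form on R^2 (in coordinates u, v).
F^* omega = (8*u^3 - 4*u*v^2 + v) du + (-4*u^2*v + u + 2*v^3 - 4*v) dv

Using F^*(f dg) = (f ∘ F) d(g ∘ F), substitute each coordinate x_i by F_i(u, v) in f_i, and replace dx_i by d F_i = (∂F_i/∂u) du + (∂F_i/∂v) dv.
  For the x component: f_1(F) = 1; d F_1 = (v) du + (u - 4*v) dv
  For the y component: f_2(F) = 2*u^2 - v^2; d F_2 = (4*u) du + (-2*v) dv
Combining and collecting du, dv coefficients:
  coeff of du: 8*u^3 - 4*u*v^2 + v
  coeff of dv: -4*u^2*v + u + 2*v^3 - 4*v
F^* omega = (8*u^3 - 4*u*v^2 + v) du + (-4*u^2*v + u + 2*v^3 - 4*v) dv.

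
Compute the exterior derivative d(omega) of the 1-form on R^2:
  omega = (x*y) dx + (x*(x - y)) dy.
d(omega) = (x - y) dx ∧ dy

For a 1-form omega = sum_i f_i dx_i, the exterior derivative is
  d(omega) = sum_{i < j} (∂f_j/∂x_i - ∂f_i/∂x_j) dx_i ∧ dx_j.
  coefficient of dx ∧ dy: ∂f_2/∂x - ∂f_1/∂y = ∂(x*(x - y))/∂x - ∂(x*y)/∂y = x - y
Assembling: d(omega) = (x - y) dx ∧ dy.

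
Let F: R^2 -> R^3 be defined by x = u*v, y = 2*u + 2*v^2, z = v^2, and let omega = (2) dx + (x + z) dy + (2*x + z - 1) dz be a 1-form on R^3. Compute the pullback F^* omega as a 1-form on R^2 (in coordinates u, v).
F^* omega = (2*v*(u + v + 1)) du + (8*u*v^2 + 2*u + 6*v^3 - 2*v) dv

Using F^*(f dg) = (f ∘ F) d(g ∘ F), substitute each coordinate x_i by F_i(u, v) in f_i, and replace dx_i by d F_i = (∂F_i/∂u) du + (∂F_i/∂v) dv.
  For the x component: f_1(F) = 2; d F_1 = (v) du + (u) dv
  For the y component: f_2(F) = v*(u + v); d F_2 = (2) du + (4*v) dv
  For the z component: f_3(F) = 2*u*v + v^2 - 1; d F_3 = (0) du + (2*v) dv
Combining and collecting du, dv coefficients:
  coeff of du: 2*v*(u + v + 1)
  coeff of dv: 8*u*v^2 + 2*u + 6*v^3 - 2*v
F^* omega = (2*v*(u + v + 1)) du + (8*u*v^2 + 2*u + 6*v^3 - 2*v) dv.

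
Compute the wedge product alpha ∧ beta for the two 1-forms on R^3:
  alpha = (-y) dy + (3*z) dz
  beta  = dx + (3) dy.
alpha ∧ beta = (y) dx ∧ dy + (-3*z) dx ∧ dz + (-9*z) dy ∧ dz

Distribute the wedge, using dx_i ∧ dx_j = -dx_j ∧ dx_i and dx_i ∧ dx_i = 0. For each pair (i, j) with i < j, the coefficient of dx_i ∧ dx_j in alpha ∧ beta is (alpha_i * beta_j - alpha_j * beta_i). Collecting: alpha ∧ beta = (y) dx ∧ dy + (-3*z) dx ∧ dz + (-9*z) dy ∧ dz.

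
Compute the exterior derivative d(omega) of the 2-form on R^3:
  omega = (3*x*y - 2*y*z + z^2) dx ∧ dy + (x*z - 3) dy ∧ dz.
d(omega) = (-2*y + 3*z) dx ∧ dy ∧ dz

For a 2-form omega = sum_{i<j} g_{ij} dx_i ∧ dx_j, the exterior derivative is
  d(omega) = sum_{i<j} d(g_{ij}) ∧ dx_i ∧ dx_j = sum_{i<j, k} (∂g_{ij}/∂x_k) dx_k ∧ dx_i ∧ dx_j.
Expand each term, using dx_k ∧ dx_i ∧ dx_j = sgn(permutation) dx_{(a)} ∧ dx_{(b)} ∧ dx_{(c)} with (a < b < c) sorted:
  d(3*x*y - 2*y*z + z^2) includes (∂/∂z)(3*x*y - 2*y*z + z^2) dz = (-2*y + 2*z) dz, which multiplied by dx ∧ dy gives (-2*y + 2*z) dx ∧ dy ∧ dz
  d(x*z - 3) includes (∂/∂x)(x*z - 3) dx = (z) dx, which multiplied by dy ∧ dz gives (z) dx ∧ dy ∧ dz
Collecting like 3-forms: d(omega) = (-2*y + 3*z) dx ∧ dy ∧ dz.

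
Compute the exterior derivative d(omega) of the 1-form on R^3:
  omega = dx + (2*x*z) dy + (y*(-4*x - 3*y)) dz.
d(omega) = (2*z) dx ∧ dy + (-4*y) dx ∧ dz + (-6*x - 6*y) dy ∧ dz

For a 1-form omega = sum_i f_i dx_i, the exterior derivative is
  d(omega) = sum_{i < j} (∂f_j/∂x_i - ∂f_i/∂x_j) dx_i ∧ dx_j.
  coefficient of dx ∧ dy: ∂f_2/∂x - ∂f_1/∂y = ∂(2*x*z)/∂x - ∂(1)/∂y = 2*z
  coefficient of dx ∧ dz: ∂f_3/∂x - ∂f_1/∂z = ∂(y*(-4*x - 3*y))/∂x - ∂(1)/∂z = -4*y
  coefficient of dy ∧ dz: ∂f_3/∂y - ∂f_2/∂z = ∂(y*(-4*x - 3*y))/∂y - ∂(2*x*z)/∂z = -6*x - 6*y
Assembling: d(omega) = (2*z) dx ∧ dy + (-4*y) dx ∧ dz + (-6*x - 6*y) dy ∧ dz.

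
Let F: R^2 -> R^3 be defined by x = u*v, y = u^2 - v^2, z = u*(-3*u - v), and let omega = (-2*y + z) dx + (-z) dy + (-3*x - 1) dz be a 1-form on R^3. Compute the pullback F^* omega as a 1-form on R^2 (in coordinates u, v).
F^* omega = (6*u^3 + 15*u^2*v + 2*u*v^2 + 6*u + 2*v^3 + v) du + (u*(-5*u^2 - 4*u*v + 1)) dv

Using F^*(f dg) = (f ∘ F) d(g ∘ F), substitute each coordinate x_i by F_i(u, v) in f_i, and replace dx_i by d F_i = (∂F_i/∂u) du + (∂F_i/∂v) dv.
  For the x component: f_1(F) = -5*u^2 - u*v + 2*v^2; d F_1 = (v) du + (u) dv
  For the y component: f_2(F) = u*(3*u + v); d F_2 = (2*u) du + (-2*v) dv
  For the z component: f_3(F) = -3*u*v - 1; d F_3 = (-6*u - v) du + (-u) dv
Combining and collecting du, dv coefficients:
  coeff of du: 6*u^3 + 15*u^2*v + 2*u*v^2 + 6*u + 2*v^3 + v
  coeff of dv: u*(-5*u^2 - 4*u*v + 1)
F^* omega = (6*u^3 + 15*u^2*v + 2*u*v^2 + 6*u + 2*v^3 + v) du + (u*(-5*u^2 - 4*u*v + 1)) dv.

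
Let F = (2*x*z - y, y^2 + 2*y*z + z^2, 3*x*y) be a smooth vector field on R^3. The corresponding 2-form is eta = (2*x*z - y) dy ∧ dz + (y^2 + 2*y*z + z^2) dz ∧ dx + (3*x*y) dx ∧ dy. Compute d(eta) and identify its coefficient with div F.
d(eta) = (2*y + 4*z) dx ∧ dy ∧ dz; div F = 2*y + 4*z

For a 2-form in R^3 of the form above, applying d gives a 3-form with coefficient ∂P/∂x + ∂Q/∂y + ∂R/∂z:
  ∂P/∂x = 2*z
  ∂Q/∂y = 2*y + 2*z
  ∂R/∂z = 0
Sum = 2*y + 4*z, which is exactly div F.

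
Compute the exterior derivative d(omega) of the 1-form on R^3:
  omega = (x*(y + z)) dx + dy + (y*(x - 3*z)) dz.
d(omega) = (-x) dx ∧ dy + (-x + y) dx ∧ dz + (x - 3*z) dy ∧ dz

For a 1-form omega = sum_i f_i dx_i, the exterior derivative is
  d(omega) = sum_{i < j} (∂f_j/∂x_i - ∂f_i/∂x_j) dx_i ∧ dx_j.
  coefficient of dx ∧ dy: ∂f_2/∂x - ∂f_1/∂y = ∂(1)/∂x - ∂(x*(y + z))/∂y = -x
  coefficient of dx ∧ dz: ∂f_3/∂x - ∂f_1/∂z = ∂(y*(x - 3*z))/∂x - ∂(x*(y + z))/∂z = -x + y
  coefficient of dy ∧ dz: ∂f_3/∂y - ∂f_2/∂z = ∂(y*(x - 3*z))/∂y - ∂(1)/∂z = x - 3*z
Assembling: d(omega) = (-x) dx ∧ dy + (-x + y) dx ∧ dz + (x - 3*z) dy ∧ dz.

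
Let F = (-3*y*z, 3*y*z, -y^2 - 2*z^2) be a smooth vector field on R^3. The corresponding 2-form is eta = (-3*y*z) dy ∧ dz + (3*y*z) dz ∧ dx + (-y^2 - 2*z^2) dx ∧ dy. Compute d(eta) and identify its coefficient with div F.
d(eta) = (-z) dx ∧ dy ∧ dz; div F = -z

For a 2-form in R^3 of the form above, applying d gives a 3-form with coefficient ∂P/∂x + ∂Q/∂y + ∂R/∂z:
  ∂P/∂x = 0
  ∂Q/∂y = 3*z
  ∂R/∂z = -4*z
Sum = -z, which is exactly div F.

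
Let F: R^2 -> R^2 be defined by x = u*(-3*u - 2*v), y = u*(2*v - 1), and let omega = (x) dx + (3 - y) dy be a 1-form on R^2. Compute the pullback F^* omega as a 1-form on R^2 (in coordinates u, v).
F^* omega = (18*u^3 + 18*u^2*v + 4*u*v - u + 6*v - 3) du + (2*u*(3*u^2 + u + 3)) dv

Using F^*(f dg) = (f ∘ F) d(g ∘ F), substitute each coordinate x_i by F_i(u, v) in f_i, and replace dx_i by d F_i = (∂F_i/∂u) du + (∂F_i/∂v) dv.
  For the x component: f_1(F) = u*(-3*u - 2*v); d F_1 = (-6*u - 2*v) du + (-2*u) dv
  For the y component: f_2(F) = -2*u*v + u + 3; d F_2 = (2*v - 1) du + (2*u) dv
Combining and collecting du, dv coefficients:
  coeff of du: 18*u^3 + 18*u^2*v + 4*u*v - u + 6*v - 3
  coeff of dv: 2*u*(3*u^2 + u + 3)
F^* omega = (18*u^3 + 18*u^2*v + 4*u*v - u + 6*v - 3) du + (2*u*(3*u^2 + u + 3)) dv.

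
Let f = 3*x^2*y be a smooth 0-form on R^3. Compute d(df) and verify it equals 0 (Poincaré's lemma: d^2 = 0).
d(df) = 0

Step 1: df = sum_i (∂f/∂x_i) dx_i = (6*x*y) dx + (3*x^2) dy + (0) dz.
Step 2: Apply d again. Using the 1-form formula, the coefficient of dx ∧ dy in d(df) is ∂^2 f/∂x ∂y - ∂^2 f/∂y ∂x = (6*x) - (6*x) = 0 (equality of mixed partials for smooth f).
Similarly for dx ∧ dz and dy ∧ dz — all coefficients vanish. So d(df) = 0.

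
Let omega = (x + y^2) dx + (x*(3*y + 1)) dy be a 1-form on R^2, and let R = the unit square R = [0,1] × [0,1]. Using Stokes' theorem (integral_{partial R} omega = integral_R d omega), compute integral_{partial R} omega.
integral_(partial R) omega = 3/2

Stokes: integral_partial_R omega = integral_R d omega with d omega = (∂Q/∂x - ∂P/∂y) dx ∧ dy.
  ∂Q/∂x = 3*y + 1
  ∂P/∂y = 2*y
  integrand = ∂Q/∂x - ∂P/∂y = y + 1.
Integrating over R: integral_0^1 integral_0^1 (y + 1) dx dy = 3/2.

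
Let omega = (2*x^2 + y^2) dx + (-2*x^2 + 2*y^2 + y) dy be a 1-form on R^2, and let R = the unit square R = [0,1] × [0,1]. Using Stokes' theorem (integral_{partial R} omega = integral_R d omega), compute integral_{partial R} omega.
integral_(partial R) omega = -3

Stokes: integral_partial_R omega = integral_R d omega with d omega = (∂Q/∂x - ∂P/∂y) dx ∧ dy.
  ∂Q/∂x = -4*x
  ∂P/∂y = 2*y
  integrand = ∂Q/∂x - ∂P/∂y = -4*x - 2*y.
Integrating over R: integral_0^1 integral_0^1 (-4*x - 2*y) dx dy = -3.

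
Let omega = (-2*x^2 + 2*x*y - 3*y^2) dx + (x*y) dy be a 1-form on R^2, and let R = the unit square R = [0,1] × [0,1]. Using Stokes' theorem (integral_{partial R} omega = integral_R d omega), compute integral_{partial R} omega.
integral_(partial R) omega = 5/2

Stokes: integral_partial_R omega = integral_R d omega with d omega = (∂Q/∂x - ∂P/∂y) dx ∧ dy.
  ∂Q/∂x = y
  ∂P/∂y = 2*x - 6*y
  integrand = ∂Q/∂x - ∂P/∂y = -2*x + 7*y.
Integrating over R: integral_0^1 integral_0^1 (-2*x + 7*y) dx dy = 5/2.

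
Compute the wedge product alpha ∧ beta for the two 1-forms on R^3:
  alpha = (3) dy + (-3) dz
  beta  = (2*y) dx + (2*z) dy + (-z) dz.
alpha ∧ beta = (-6*y) dx ∧ dy + (3*z) dy ∧ dz + (6*y) dx ∧ dz

Distribute the wedge, using dx_i ∧ dx_j = -dx_j ∧ dx_i and dx_i ∧ dx_i = 0. For each pair (i, j) with i < j, the coefficient of dx_i ∧ dx_j in alpha ∧ beta is (alpha_i * beta_j - alpha_j * beta_i). Collecting: alpha ∧ beta = (-6*y) dx ∧ dy + (3*z) dy ∧ dz + (6*y) dx ∧ dz.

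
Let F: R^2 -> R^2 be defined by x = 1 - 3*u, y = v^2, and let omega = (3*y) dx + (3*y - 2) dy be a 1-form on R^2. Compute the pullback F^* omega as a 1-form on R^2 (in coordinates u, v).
F^* omega = (-9*v^2) du + (6*v^3 - 4*v) dv

Using F^*(f dg) = (f ∘ F) d(g ∘ F), substitute each coordinate x_i by F_i(u, v) in f_i, and replace dx_i by d F_i = (∂F_i/∂u) du + (∂F_i/∂v) dv.
  For the x component: f_1(F) = 3*v^2; d F_1 = (-3) du + (0) dv
  For the y component: f_2(F) = 3*v^2 - 2; d F_2 = (0) du + (2*v) dv
Combining and collecting du, dv coefficients:
  coeff of du: -9*v^2
  coeff of dv: 6*v^3 - 4*v
F^* omega = (-9*v^2) du + (6*v^3 - 4*v) dv.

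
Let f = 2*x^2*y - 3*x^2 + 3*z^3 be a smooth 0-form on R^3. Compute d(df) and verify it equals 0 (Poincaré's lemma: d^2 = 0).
d(df) = 0

Step 1: df = sum_i (∂f/∂x_i) dx_i = (2*x*(2*y - 3)) dx + (2*x^2) dy + (9*z^2) dz.
Step 2: Apply d again. Using the 1-form formula, the coefficient of dx ∧ dy in d(df) is ∂^2 f/∂x ∂y - ∂^2 f/∂y ∂x = (4*x) - (4*x) = 0 (equality of mixed partials for smooth f).
Similarly for dx ∧ dz and dy ∧ dz — all coefficients vanish. So d(df) = 0.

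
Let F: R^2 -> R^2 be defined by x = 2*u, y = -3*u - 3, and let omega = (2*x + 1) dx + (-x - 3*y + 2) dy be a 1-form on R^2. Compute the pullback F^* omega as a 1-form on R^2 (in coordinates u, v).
F^* omega = (-13*u - 31) du

Using F^*(f dg) = (f ∘ F) d(g ∘ F), substitute each coordinate x_i by F_i(u, v) in f_i, and replace dx_i by d F_i = (∂F_i/∂u) du + (∂F_i/∂v) dv.
  For the x component: f_1(F) = 4*u + 1; d F_1 = (2) du + (0) dv
  For the y component: f_2(F) = 7*u + 11; d F_2 = (-3) du + (0) dv
Combining and collecting du, dv coefficients:
  coeff of du: -13*u - 31
  coeff of dv: 0
F^* omega = (-13*u - 31) du.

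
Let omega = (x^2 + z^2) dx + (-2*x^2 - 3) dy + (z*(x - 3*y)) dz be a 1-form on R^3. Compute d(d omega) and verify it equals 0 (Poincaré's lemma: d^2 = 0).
d(d omega) = 0

Step 1: d omega = sum_{i<j} (∂f_j/∂x_i - ∂f_i/∂x_j) dx_i ∧ dx_j:
  coeff of dx ∧ dy: -4*x
  coeff of dx ∧ dz: -z
  coeff of dy ∧ dz: -3*z
Step 2: Apply d again to each 2-form coefficient. The only possible 3-form in R^3 is dx ∧ dy ∧ dz, with coefficient
  ∂(coeff of dy∧dz)/∂x - ∂(coeff of dx∧dz)/∂y + ∂(coeff of dx∧dy)/∂z
  = ∂/∂x (-3*z) - ∂/∂y (-z) + ∂/∂z (-4*x).
Each of these terms simplifies to sums of mixed partials that cancel in pairs. The result is 0 (by equality of mixed partials for smooth functions — Schwarz / Clairaut).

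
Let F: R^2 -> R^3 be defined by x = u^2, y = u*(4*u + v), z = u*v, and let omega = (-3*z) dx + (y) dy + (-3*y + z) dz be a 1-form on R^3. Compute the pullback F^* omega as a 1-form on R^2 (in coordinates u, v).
F^* omega = (u*(32*u^2 - 6*u*v - v^2)) du + (u^2*(-8*u - v)) dv

Using F^*(f dg) = (f ∘ F) d(g ∘ F), substitute each coordinate x_i by F_i(u, v) in f_i, and replace dx_i by d F_i = (∂F_i/∂u) du + (∂F_i/∂v) dv.
  For the x component: f_1(F) = -3*u*v; d F_1 = (2*u) du + (0) dv
  For the y component: f_2(F) = u*(4*u + v); d F_2 = (8*u + v) du + (u) dv
  For the z component: f_3(F) = 2*u*(-6*u - v); d F_3 = (v) du + (u) dv
Combining and collecting du, dv coefficients:
  coeff of du: u*(32*u^2 - 6*u*v - v^2)
  coeff of dv: u^2*(-8*u - v)
F^* omega = (u*(32*u^2 - 6*u*v - v^2)) du + (u^2*(-8*u - v)) dv.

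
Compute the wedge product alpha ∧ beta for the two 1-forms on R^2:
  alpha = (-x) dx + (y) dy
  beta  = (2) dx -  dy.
alpha ∧ beta = (x - 2*y) dx ∧ dy

Distribute the wedge, using dx_i ∧ dx_j = -dx_j ∧ dx_i and dx_i ∧ dx_i = 0. For each pair (i, j) with i < j, the coefficient of dx_i ∧ dx_j in alpha ∧ beta is (alpha_i * beta_j - alpha_j * beta_i). Collecting: alpha ∧ beta = (x - 2*y) dx ∧ dy.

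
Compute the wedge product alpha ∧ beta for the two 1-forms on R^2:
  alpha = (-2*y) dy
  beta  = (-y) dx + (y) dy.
alpha ∧ beta = (-2*y^2) dx ∧ dy

Distribute the wedge, using dx_i ∧ dx_j = -dx_j ∧ dx_i and dx_i ∧ dx_i = 0. For each pair (i, j) with i < j, the coefficient of dx_i ∧ dx_j in alpha ∧ beta is (alpha_i * beta_j - alpha_j * beta_i). Collecting: alpha ∧ beta = (-2*y^2) dx ∧ dy.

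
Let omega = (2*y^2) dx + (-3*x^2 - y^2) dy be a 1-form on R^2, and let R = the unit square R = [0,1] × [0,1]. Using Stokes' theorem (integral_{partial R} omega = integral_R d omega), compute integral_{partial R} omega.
integral_(partial R) omega = -5

Stokes: integral_partial_R omega = integral_R d omega with d omega = (∂Q/∂x - ∂P/∂y) dx ∧ dy.
  ∂Q/∂x = -6*x
  ∂P/∂y = 4*y
  integrand = ∂Q/∂x - ∂P/∂y = -6*x - 4*y.
Integrating over R: integral_0^1 integral_0^1 (-6*x - 4*y) dx dy = -5.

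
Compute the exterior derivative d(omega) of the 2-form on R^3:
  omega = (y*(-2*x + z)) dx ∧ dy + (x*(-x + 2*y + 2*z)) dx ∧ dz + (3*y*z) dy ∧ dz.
d(omega) = (-2*x + y) dx ∧ dy ∧ dz

For a 2-form omega = sum_{i<j} g_{ij} dx_i ∧ dx_j, the exterior derivative is
  d(omega) = sum_{i<j} d(g_{ij}) ∧ dx_i ∧ dx_j = sum_{i<j, k} (∂g_{ij}/∂x_k) dx_k ∧ dx_i ∧ dx_j.
Expand each term, using dx_k ∧ dx_i ∧ dx_j = sgn(permutation) dx_{(a)} ∧ dx_{(b)} ∧ dx_{(c)} with (a < b < c) sorted:
  d(y*(-2*x + z)) includes (∂/∂z)(y*(-2*x + z)) dz = (y) dz, which multiplied by dx ∧ dy gives (y) dx ∧ dy ∧ dz
  d(x*(-x + 2*y + 2*z)) includes (∂/∂y)(x*(-x + 2*y + 2*z)) dy = (2*x) dy, which multiplied by dx ∧ dz gives (-2*x) dx ∧ dy ∧ dz
Collecting like 3-forms: d(omega) = (-2*x + y) dx ∧ dy ∧ dz.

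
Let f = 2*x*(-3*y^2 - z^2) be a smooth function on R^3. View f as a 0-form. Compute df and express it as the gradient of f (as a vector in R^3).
df = (-6*y^2 - 2*z^2) dx + (-12*x*y) dy + (-4*x*z) dz; grad f = (-6*y^2 - 2*z^2, -12*x*y, -4*x*z)

For a 0-form f, d f = (∂f/∂x) dx + (∂f/∂y) dy + (∂f/∂z) dz. The components of the vector representation are exactly the entries of grad f in Cartesian coordinates:
  ∂f/∂x = -6*y^2 - 2*z^2
  ∂f/∂y = -12*x*y
  ∂f/∂z = -4*x*z.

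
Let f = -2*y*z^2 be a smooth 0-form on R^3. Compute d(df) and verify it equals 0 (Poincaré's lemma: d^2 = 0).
d(df) = 0

Step 1: df = sum_i (∂f/∂x_i) dx_i = (0) dx + (-2*z^2) dy + (-4*y*z) dz.
Step 2: Apply d again. Using the 1-form formula, the coefficient of dx ∧ dy in d(df) is ∂^2 f/∂x ∂y - ∂^2 f/∂y ∂x = (0) - (0) = 0 (equality of mixed partials for smooth f).
Similarly for dx ∧ dz and dy ∧ dz — all coefficients vanish. So d(df) = 0.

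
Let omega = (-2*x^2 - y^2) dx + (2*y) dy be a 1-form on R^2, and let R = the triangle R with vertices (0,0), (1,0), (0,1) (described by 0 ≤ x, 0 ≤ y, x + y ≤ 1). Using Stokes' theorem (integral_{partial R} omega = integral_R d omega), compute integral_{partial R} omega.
integral_(partial R) omega = 1/3

Stokes: integral_partial_R omega = integral_R d omega with d omega = (∂Q/∂x - ∂P/∂y) dx ∧ dy.
  ∂Q/∂x = 0
  ∂P/∂y = -2*y
  integrand = ∂Q/∂x - ∂P/∂y = 2*y.
Integrating over R: integral_0^1 integral_0^{1-x} (2*y) dy dx = 1/3.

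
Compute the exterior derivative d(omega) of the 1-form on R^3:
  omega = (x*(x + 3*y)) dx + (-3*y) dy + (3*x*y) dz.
d(omega) = (-3*x) dx ∧ dy + (3*y) dx ∧ dz + (3*x) dy ∧ dz

For a 1-form omega = sum_i f_i dx_i, the exterior derivative is
  d(omega) = sum_{i < j} (∂f_j/∂x_i - ∂f_i/∂x_j) dx_i ∧ dx_j.
  coefficient of dx ∧ dy: ∂f_2/∂x - ∂f_1/∂y = ∂(-3*y)/∂x - ∂(x*(x + 3*y))/∂y = -3*x
  coefficient of dx ∧ dz: ∂f_3/∂x - ∂f_1/∂z = ∂(3*x*y)/∂x - ∂(x*(x + 3*y))/∂z = 3*y
  coefficient of dy ∧ dz: ∂f_3/∂y - ∂f_2/∂z = ∂(3*x*y)/∂y - ∂(-3*y)/∂z = 3*x
Assembling: d(omega) = (-3*x) dx ∧ dy + (3*y) dx ∧ dz + (3*x) dy ∧ dz.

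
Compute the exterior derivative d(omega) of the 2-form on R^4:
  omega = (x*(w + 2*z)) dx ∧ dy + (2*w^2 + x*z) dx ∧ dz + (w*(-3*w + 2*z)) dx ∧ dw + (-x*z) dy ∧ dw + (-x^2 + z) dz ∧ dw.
d(omega) = (2*x) dx ∧ dy ∧ dz + (x - z) dx ∧ dy ∧ dw + (2*w - 2*x) dx ∧ dz ∧ dw + (x) dy ∧ dz ∧ dw

For a 2-form omega = sum_{i<j} g_{ij} dx_i ∧ dx_j, the exterior derivative is
  d(omega) = sum_{i<j} d(g_{ij}) ∧ dx_i ∧ dx_j = sum_{i<j, k} (∂g_{ij}/∂x_k) dx_k ∧ dx_i ∧ dx_j.
Expand each term, using dx_k ∧ dx_i ∧ dx_j = sgn(permutation) dx_{(a)} ∧ dx_{(b)} ∧ dx_{(c)} with (a < b < c) sorted:
  d(x*(w + 2*z)) includes (∂/∂z)(x*(w + 2*z)) dz = (2*x) dz, which multiplied by dx ∧ dy gives (2*x) dx ∧ dy ∧ dz
  d(x*(w + 2*z)) includes (∂/∂w)(x*(w + 2*z)) dw = (x) dw, which multiplied by dx ∧ dy gives (x) dx ∧ dy ∧ dw
  d(2*w^2 + x*z) includes (∂/∂w)(2*w^2 + x*z) dw = (4*w) dw, which multiplied by dx ∧ dz gives (4*w) dx ∧ dz ∧ dw
  d(w*(-3*w + 2*z)) includes (∂/∂z)(w*(-3*w + 2*z)) dz = (2*w) dz, which multiplied by dx ∧ dw gives (-2*w) dx ∧ dz ∧ dw
  d(-x*z) includes (∂/∂x)(-x*z) dx = (-z) dx, which multiplied by dy ∧ dw gives (-z) dx ∧ dy ∧ dw
  d(-x*z) includes (∂/∂z)(-x*z) dz = (-x) dz, which multiplied by dy ∧ dw gives (x) dy ∧ dz ∧ dw
  d(-x^2 + z) includes (∂/∂x)(-x^2 + z) dx = (-2*x) dx, which multiplied by dz ∧ dw gives (-2*x) dx ∧ dz ∧ dw
Collecting like 3-forms: d(omega) = (2*x) dx ∧ dy ∧ dz + (x - z) dx ∧ dy ∧ dw + (2*w - 2*x) dx ∧ dz ∧ dw + (x) dy ∧ dz ∧ dw.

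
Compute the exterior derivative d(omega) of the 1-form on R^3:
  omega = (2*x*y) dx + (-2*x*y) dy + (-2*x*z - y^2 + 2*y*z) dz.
d(omega) = (-2*x - 2*y) dx ∧ dy + (-2*z) dx ∧ dz + (-2*y + 2*z) dy ∧ dz

For a 1-form omega = sum_i f_i dx_i, the exterior derivative is
  d(omega) = sum_{i < j} (∂f_j/∂x_i - ∂f_i/∂x_j) dx_i ∧ dx_j.
  coefficient of dx ∧ dy: ∂f_2/∂x - ∂f_1/∂y = ∂(-2*x*y)/∂x - ∂(2*x*y)/∂y = -2*x - 2*y
  coefficient of dx ∧ dz: ∂f_3/∂x - ∂f_1/∂z = ∂(-2*x*z - y^2 + 2*y*z)/∂x - ∂(2*x*y)/∂z = -2*z
  coefficient of dy ∧ dz: ∂f_3/∂y - ∂f_2/∂z = ∂(-2*x*z - y^2 + 2*y*z)/∂y - ∂(-2*x*y)/∂z = -2*y + 2*z
Assembling: d(omega) = (-2*x - 2*y) dx ∧ dy + (-2*z) dx ∧ dz + (-2*y + 2*z) dy ∧ dz.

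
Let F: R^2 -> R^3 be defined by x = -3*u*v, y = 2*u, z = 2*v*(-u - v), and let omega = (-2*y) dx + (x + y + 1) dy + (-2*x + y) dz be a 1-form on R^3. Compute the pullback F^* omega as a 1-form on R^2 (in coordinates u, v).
F^* omega = (-12*u*v^2 + 2*u*v + 4*u + 2) du + (4*u*(-3*u*v + 2*u - 6*v^2 - 2*v)) dv

Using F^*(f dg) = (f ∘ F) d(g ∘ F), substitute each coordinate x_i by F_i(u, v) in f_i, and replace dx_i by d F_i = (∂F_i/∂u) du + (∂F_i/∂v) dv.
  For the x component: f_1(F) = -4*u; d F_1 = (-3*v) du + (-3*u) dv
  For the y component: f_2(F) = -3*u*v + 2*u + 1; d F_2 = (2) du + (0) dv
  For the z component: f_3(F) = 2*u*(3*v + 1); d F_3 = (-2*v) du + (-2*u - 4*v) dv
Combining and collecting du, dv coefficients:
  coeff of du: -12*u*v^2 + 2*u*v + 4*u + 2
  coeff of dv: 4*u*(-3*u*v + 2*u - 6*v^2 - 2*v)
F^* omega = (-12*u*v^2 + 2*u*v + 4*u + 2) du + (4*u*(-3*u*v + 2*u - 6*v^2 - 2*v)) dv.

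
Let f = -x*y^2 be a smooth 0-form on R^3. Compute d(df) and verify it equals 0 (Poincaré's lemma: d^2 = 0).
d(df) = 0

Step 1: df = sum_i (∂f/∂x_i) dx_i = (-y^2) dx + (-2*x*y) dy + (0) dz.
Step 2: Apply d again. Using the 1-form formula, the coefficient of dx ∧ dy in d(df) is ∂^2 f/∂x ∂y - ∂^2 f/∂y ∂x = (-2*y) - (-2*y) = 0 (equality of mixed partials for smooth f).
Similarly for dx ∧ dz and dy ∧ dz — all coefficients vanish. So d(df) = 0.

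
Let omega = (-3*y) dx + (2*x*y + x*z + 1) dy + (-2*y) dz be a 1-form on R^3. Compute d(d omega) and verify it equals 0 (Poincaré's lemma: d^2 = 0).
d(d omega) = 0

Step 1: d omega = sum_{i<j} (∂f_j/∂x_i - ∂f_i/∂x_j) dx_i ∧ dx_j:
  coeff of dx ∧ dy: 2*y + z + 3
  coeff of dx ∧ dz: 0
  coeff of dy ∧ dz: -x - 2
Step 2: Apply d again to each 2-form coefficient. The only possible 3-form in R^3 is dx ∧ dy ∧ dz, with coefficient
  ∂(coeff of dy∧dz)/∂x - ∂(coeff of dx∧dz)/∂y + ∂(coeff of dx∧dy)/∂z
  = ∂/∂x (-x - 2) - ∂/∂y (0) + ∂/∂z (2*y + z + 3).
Each of these terms simplifies to sums of mixed partials that cancel in pairs. The result is 0 (by equality of mixed partials for smooth functions — Schwarz / Clairaut).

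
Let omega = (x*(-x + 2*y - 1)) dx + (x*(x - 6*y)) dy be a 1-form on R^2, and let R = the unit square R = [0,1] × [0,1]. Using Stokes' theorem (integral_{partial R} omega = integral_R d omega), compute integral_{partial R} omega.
integral_(partial R) omega = -3

Stokes: integral_partial_R omega = integral_R d omega with d omega = (∂Q/∂x - ∂P/∂y) dx ∧ dy.
  ∂Q/∂x = 2*x - 6*y
  ∂P/∂y = 2*x
  integrand = ∂Q/∂x - ∂P/∂y = -6*y.
Integrating over R: integral_0^1 integral_0^1 (-6*y) dx dy = -3.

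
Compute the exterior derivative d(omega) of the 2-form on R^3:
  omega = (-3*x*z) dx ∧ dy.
d(omega) = (-3*x) dx ∧ dy ∧ dz

For a 2-form omega = sum_{i<j} g_{ij} dx_i ∧ dx_j, the exterior derivative is
  d(omega) = sum_{i<j} d(g_{ij}) ∧ dx_i ∧ dx_j = sum_{i<j, k} (∂g_{ij}/∂x_k) dx_k ∧ dx_i ∧ dx_j.
Expand each term, using dx_k ∧ dx_i ∧ dx_j = sgn(permutation) dx_{(a)} ∧ dx_{(b)} ∧ dx_{(c)} with (a < b < c) sorted:
  d(-3*x*z) includes (∂/∂z)(-3*x*z) dz = (-3*x) dz, which multiplied by dx ∧ dy gives (-3*x) dx ∧ dy ∧ dz
Collecting like 3-forms: d(omega) = (-3*x) dx ∧ dy ∧ dz.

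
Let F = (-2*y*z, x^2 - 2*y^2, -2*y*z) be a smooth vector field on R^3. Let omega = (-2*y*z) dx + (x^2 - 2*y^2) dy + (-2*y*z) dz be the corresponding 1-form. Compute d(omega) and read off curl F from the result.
d(omega) = (-2*z) dy ∧ dz + (-2*y) dz ∧ dx + (2*x + 2*z) dx ∧ dy; curl F = (-2*z, -2*y, 2*x + 2*z)

d omega = sum_{i<j} (∂f_j/∂x_i - ∂f_i/∂x_j) dx_i ∧ dx_j. Under the identification (dy ∧ dz, dz ∧ dx, dx ∧ dy) ↔ (e_x, e_y, e_z), the coefficients are exactly the components of curl F. Compute:
  ∂R/∂y - ∂Q/∂z = (-2*z) - (0) = -2*z
  ∂P/∂z - ∂R/∂x = (-2*y) - (0) = -2*y
  ∂Q/∂x - ∂P/∂y = (2*x) - (-2*z) = 2*x + 2*z.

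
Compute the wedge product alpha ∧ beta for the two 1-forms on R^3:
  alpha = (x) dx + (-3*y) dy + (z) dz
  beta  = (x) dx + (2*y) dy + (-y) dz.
alpha ∧ beta = (5*x*y) dx ∧ dy + (-x*(y + z)) dx ∧ dz + (y*(3*y - 2*z)) dy ∧ dz

Distribute the wedge, using dx_i ∧ dx_j = -dx_j ∧ dx_i and dx_i ∧ dx_i = 0. For each pair (i, j) with i < j, the coefficient of dx_i ∧ dx_j in alpha ∧ beta is (alpha_i * beta_j - alpha_j * beta_i). Collecting: alpha ∧ beta = (5*x*y) dx ∧ dy + (-x*(y + z)) dx ∧ dz + (y*(3*y - 2*z)) dy ∧ dz.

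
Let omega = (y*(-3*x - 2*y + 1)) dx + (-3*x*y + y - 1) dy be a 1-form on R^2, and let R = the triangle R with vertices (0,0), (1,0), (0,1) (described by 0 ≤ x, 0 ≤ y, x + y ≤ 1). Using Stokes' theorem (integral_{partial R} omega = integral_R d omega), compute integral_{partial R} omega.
integral_(partial R) omega = 1/6

Stokes: integral_partial_R omega = integral_R d omega with d omega = (∂Q/∂x - ∂P/∂y) dx ∧ dy.
  ∂Q/∂x = -3*y
  ∂P/∂y = -3*x - 4*y + 1
  integrand = ∂Q/∂x - ∂P/∂y = 3*x + y - 1.
Integrating over R: integral_0^1 integral_0^{1-x} (3*x + y - 1) dy dx = 1/6.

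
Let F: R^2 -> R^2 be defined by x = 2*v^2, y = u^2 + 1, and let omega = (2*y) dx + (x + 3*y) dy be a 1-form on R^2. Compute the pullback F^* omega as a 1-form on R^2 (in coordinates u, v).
F^* omega = (2*u*(3*u^2 + 2*v^2 + 3)) du + (8*v*(u^2 + 1)) dv

Using F^*(f dg) = (f ∘ F) d(g ∘ F), substitute each coordinate x_i by F_i(u, v) in f_i, and replace dx_i by d F_i = (∂F_i/∂u) du + (∂F_i/∂v) dv.
  For the x component: f_1(F) = 2*u^2 + 2; d F_1 = (0) du + (4*v) dv
  For the y component: f_2(F) = 3*u^2 + 2*v^2 + 3; d F_2 = (2*u) du + (0) dv
Combining and collecting du, dv coefficients:
  coeff of du: 2*u*(3*u^2 + 2*v^2 + 3)
  coeff of dv: 8*v*(u^2 + 1)
F^* omega = (2*u*(3*u^2 + 2*v^2 + 3)) du + (8*v*(u^2 + 1)) dv.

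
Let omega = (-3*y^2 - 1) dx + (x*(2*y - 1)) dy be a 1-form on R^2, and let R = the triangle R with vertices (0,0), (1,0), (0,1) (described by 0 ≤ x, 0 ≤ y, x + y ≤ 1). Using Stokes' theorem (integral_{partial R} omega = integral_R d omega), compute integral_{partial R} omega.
integral_(partial R) omega = 5/6

Stokes: integral_partial_R omega = integral_R d omega with d omega = (∂Q/∂x - ∂P/∂y) dx ∧ dy.
  ∂Q/∂x = 2*y - 1
  ∂P/∂y = -6*y
  integrand = ∂Q/∂x - ∂P/∂y = 8*y - 1.
Integrating over R: integral_0^1 integral_0^{1-x} (8*y - 1) dy dx = 5/6.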